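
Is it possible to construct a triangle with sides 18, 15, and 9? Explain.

Check all three triangle inequalities:
18 + 15 = 33 > 9 ✓
18 + 9 = 27 > 15 ✓
15 + 9 = 24 > 18 ✓
All conditions hold, so these sides form a valid triangle.

Yes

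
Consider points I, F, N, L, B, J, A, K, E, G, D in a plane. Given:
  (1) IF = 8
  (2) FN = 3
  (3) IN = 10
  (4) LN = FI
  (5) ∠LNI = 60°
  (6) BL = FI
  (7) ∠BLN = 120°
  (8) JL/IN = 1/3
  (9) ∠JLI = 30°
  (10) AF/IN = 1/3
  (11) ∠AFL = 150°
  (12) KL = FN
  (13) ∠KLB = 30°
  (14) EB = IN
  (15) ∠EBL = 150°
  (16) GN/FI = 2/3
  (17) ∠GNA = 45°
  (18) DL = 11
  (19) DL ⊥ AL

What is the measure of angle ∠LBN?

From the given relations: BL = FI = 8; LN = FI = 8.
Step 1: By the law of cosines on triangle BLN: BN² = 8² + 8² − 2·8·8·cos(120°) = 192, so BN = 8·√3.
Step 2: By the inverse law of cosines on triangle LBN: cos(∠LBN) = (8² + (8·√3)² − 8²) / (2·8·8·√3) = 192/221.7 = 0.866, so ∠LBN = 30°.

Therefore, the measure of angle ∠LBN = 30°.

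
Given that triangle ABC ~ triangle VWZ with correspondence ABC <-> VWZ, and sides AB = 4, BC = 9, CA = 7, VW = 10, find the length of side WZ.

Since the triangles are similar, the ratio of corresponding sides is constant.
Scale factor k = VW / AB = 10 / 4 = 5/2
WZ = k * BC = 5/2 * 9 = 45/2

45/2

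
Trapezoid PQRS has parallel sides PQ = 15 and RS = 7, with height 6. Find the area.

Area of a trapezoid = (base1 + base2) * height / 2
Area = (15 + 7) * 6 / 2
Area = 22 * 6 / 2
Area = 132 / 2
Area = 66

66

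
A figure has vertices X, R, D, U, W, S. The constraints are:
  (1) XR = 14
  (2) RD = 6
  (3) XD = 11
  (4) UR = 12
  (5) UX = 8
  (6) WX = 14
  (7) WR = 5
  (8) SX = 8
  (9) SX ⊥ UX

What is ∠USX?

Step 1: By the law of cosines on triangle SXU: SU² = 8² + 8² − 2·8·8·cos(90°) = 128, so SU = 8·√2.
Step 2: By the inverse law of cosines on triangle USX: cos(∠USX) = ((8·√2)² + 8² − 8²) / (2·8·√2·8) = 128/181.02 = 0.7071, so ∠USX = 45°.

Therefore, the measure of angle ∠USX = 45°.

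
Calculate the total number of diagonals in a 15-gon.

Each of the 15 vertices connects to 12 non-adjacent vertices via diagonals.
Total connections = 15 × 12 = 180, but each diagonal is counted twice.
Number of diagonals = 180 / 2 = 90.

90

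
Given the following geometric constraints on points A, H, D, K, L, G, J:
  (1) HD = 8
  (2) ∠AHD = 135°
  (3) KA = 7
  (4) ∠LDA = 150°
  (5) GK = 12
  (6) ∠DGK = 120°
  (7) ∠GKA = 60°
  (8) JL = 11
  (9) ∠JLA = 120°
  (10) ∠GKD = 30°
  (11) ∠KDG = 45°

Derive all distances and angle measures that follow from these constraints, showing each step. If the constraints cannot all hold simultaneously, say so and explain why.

These constraints are not satisfiable: (6), (10) and (11) are the three interior angles of triangle DGK, which must sum to 180°, but 120° + 30° + 45° = 195°. No planar figure meets all of them, so nothing further can be derived.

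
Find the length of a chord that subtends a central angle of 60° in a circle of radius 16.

Chord length = 2r sin(θ/2)
= 2 × 16 × sin(60°/2)
= 2 × 16 × sin(30°)
= 16

16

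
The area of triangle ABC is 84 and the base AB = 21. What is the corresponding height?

Rearranging the area formula Area = (1/2) * base * height:
height = 2 * Area / base = 2 * 84 / 21 = 8.

8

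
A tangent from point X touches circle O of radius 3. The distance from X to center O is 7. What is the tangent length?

The tangent, radius, and line from the external point to the center form a right triangle.
The right angle is where the tangent meets the radius.
By the Pythagorean theorem: tangent² + 3² = 7²
tangent² = 49 - 9 = 40
tangent = 2*sqrt(10)

2*sqrt(10)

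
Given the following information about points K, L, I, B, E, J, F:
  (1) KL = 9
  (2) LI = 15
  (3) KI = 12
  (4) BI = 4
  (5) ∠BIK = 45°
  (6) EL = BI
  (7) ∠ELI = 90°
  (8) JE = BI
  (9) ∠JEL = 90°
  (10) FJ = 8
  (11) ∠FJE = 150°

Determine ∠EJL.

From the given relations: JE = BI = 4; EL = BI = 4.
Step 1: By the law of cosines on triangle JEL: JL² = 4² + 4² − 2·4·4·cos(90°) = 32, so JL = 4·√2.
Step 2: By the inverse law of cosines on triangle EJL: cos(∠EJL) = (4² + (4·√2)² − 4²) / (2·4·4·√2) = 32/45.25 = 0.7071, so ∠EJL = 45°.

Therefore, the measure of angle ∠EJL = 45°.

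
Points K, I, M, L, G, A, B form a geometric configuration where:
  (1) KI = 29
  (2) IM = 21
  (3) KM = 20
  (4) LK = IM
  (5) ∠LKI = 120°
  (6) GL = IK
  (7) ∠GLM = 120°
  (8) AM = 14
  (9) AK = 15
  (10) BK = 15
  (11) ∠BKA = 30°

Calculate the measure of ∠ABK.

Step 1: By the law of cosines on triangle BKA: BA² = 15² + 15² − 2·15·15·cos(30°) = 60.29, so BA ≈ 7.76.
Step 2: By the inverse law of cosines on triangle ABK: cos(∠ABK) = (7.76² + 15² − 15²) / (2·7.76·15) = 60.29/232.94 = 0.2588, so ∠ABK = 75°.

Therefore, the measure of angle ∠ABK = 75°.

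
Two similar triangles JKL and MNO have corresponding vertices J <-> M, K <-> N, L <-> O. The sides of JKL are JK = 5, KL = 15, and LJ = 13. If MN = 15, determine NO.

Similar triangles have proportional sides. Setting up the proportion:
MN / JK = NO / KL
15 / 5 = NO / 15
NO = 15 * 15 / 5 = 45.

45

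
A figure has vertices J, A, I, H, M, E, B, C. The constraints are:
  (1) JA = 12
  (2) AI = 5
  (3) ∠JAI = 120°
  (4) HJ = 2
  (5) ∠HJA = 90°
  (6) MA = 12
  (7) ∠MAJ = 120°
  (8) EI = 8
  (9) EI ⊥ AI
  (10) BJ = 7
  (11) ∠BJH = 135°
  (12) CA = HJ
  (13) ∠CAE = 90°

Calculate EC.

From the given relations: CA = HJ = 2.
Step 1: By the law of cosines on triangle EIA: EA² = 8² + 5² − 2·8·5·cos(90°) = 89, so EA = √89.
Step 2: By the law of cosines on triangle EAC: EC² = √89² + 2² − 2·√89·2·cos(90°) = 93, so EC = √93.

Therefore, the length of EC = √93.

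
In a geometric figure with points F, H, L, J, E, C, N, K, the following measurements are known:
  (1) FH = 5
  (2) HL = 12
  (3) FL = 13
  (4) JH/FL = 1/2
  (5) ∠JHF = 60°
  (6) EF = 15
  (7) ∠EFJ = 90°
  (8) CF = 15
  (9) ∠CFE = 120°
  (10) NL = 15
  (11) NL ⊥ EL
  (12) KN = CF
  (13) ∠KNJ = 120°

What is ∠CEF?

Step 1: By the law of cosines on triangle EFC: EC² = 15² + 15² − 2·15·15·cos(120°) = 675, so EC = 15·√3.
Step 2: By the inverse law of cosines on triangle CEF: cos(∠CEF) = ((15·√3)² + 15² − 15²) / (2·15·√3·15) = 675/779.42 = 0.866, so ∠CEF = 30°.

Therefore, the measure of angle ∠CEF = 30°.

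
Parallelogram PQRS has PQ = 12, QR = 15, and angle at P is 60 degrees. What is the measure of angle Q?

In a parallelogram, consecutive angles are supplementary (sum to 180°).
angle Q = 180 - angle P
angle Q = 180 - 60
angle Q = 120 degrees

120 degrees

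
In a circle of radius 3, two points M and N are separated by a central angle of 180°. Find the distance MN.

Drop a perpendicular from the center to the chord, bisecting both the chord and the central angle.
Each half-chord = r sin(θ/2) = 3 sin(90°).
The full chord = 2 × 3 × sin(90°) = 6.

6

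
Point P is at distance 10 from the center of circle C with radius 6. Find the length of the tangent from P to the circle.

The tangent, radius, and line from the external point to the center form a right triangle.
The right angle is where the tangent meets the radius.
By the Pythagorean theorem: tangent² + 6² = 10²
tangent² = 100 - 36 = 64
tangent = 8

8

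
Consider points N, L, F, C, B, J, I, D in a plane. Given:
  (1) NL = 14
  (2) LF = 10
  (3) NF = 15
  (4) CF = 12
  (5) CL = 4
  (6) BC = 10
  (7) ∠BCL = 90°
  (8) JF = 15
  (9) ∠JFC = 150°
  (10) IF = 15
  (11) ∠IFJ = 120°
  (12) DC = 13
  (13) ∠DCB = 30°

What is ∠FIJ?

Step 1: By the law of cosines on triangle IFJ: IJ² = 15² + 15² − 2·15·15·cos(120°) = 675, so IJ = 15·√3.
Step 2: By the inverse law of cosines on triangle FIJ: cos(∠FIJ) = (15² + (15·√3)² − 15²) / (2·15·15·√3) = 675/779.42 = 0.866, so ∠FIJ = 30°.

Therefore, the measure of angle ∠FIJ = 30°.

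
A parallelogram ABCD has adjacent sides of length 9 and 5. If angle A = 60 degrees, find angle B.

Consecutive angles are supplementary: angle B = 180 - 60 = 120 degrees.

120 degrees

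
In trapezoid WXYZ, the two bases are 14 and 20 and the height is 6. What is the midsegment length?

midsegment = (14 + 20) / 2 = 34 / 2 = 17

17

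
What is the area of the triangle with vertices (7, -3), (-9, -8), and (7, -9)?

Using the Shoelace formula for a triangle:
Area = (1/2)|x0(y1 - y2) + x1(y2 - y0) + x2(y0 - y1)|
Area = (1/2)|7(-8 - -9) + -9(-9 - -3) + 7(-3 - -8)|
Area = (1/2)|7 + 54 + 35|
Area = (1/2)|96|
Area = (1/2)(96)
Area = 48

48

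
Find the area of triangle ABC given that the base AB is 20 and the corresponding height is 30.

Area = (1/2)(20)(30) = 300

300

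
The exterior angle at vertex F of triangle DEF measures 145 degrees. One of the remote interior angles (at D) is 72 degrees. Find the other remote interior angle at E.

The exterior angle theorem states that an exterior angle equals the sum of the two non-adjacent interior angles.
So 145 = 72 + angle E, which gives angle E = 145 - 72 = 73 degrees.

73 degrees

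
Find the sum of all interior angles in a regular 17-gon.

The sum of interior angles of an n-sided polygon is (n - 2) * 180.
For n = 17: (17 - 2) * 180 = 15 * 180 = 2700 degrees.

2700 degrees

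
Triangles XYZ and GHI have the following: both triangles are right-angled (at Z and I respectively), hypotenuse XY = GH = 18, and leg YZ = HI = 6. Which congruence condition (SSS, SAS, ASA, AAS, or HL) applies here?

The given information matches HL: The hypotenuse and one leg of two right triangles are equal (Hypotenuse-Leg).

HL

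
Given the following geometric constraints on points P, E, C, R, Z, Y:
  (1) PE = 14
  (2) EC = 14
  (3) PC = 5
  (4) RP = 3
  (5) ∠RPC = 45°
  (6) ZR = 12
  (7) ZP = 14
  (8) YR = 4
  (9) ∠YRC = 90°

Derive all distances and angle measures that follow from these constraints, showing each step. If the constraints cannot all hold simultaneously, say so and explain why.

The constraints are consistent.

Step 1: From CP = 5, PR = 3, and ∠CPR = 45°, by the law of cosines:
  CR² = CP² + PR² - 2·CP·PR·cos(45°) = 25 + 9 - 21.21 = 12.79
  CR ≈ 3.58

Step 2: From PC = 5, PE = 14, CE = 14, by the inverse law of cosines:
  cos(∠CPE) = (PC² + PE² - CE²) / (2·PC·PE)
  ∠CPE = 79.71°

Step 3: From PR = 3, PZ = 14, RZ = 12, by the inverse law of cosines:
  cos(∠RPZ) = (PR² + PZ² - RZ²) / (2·PR·PZ)
  ∠RPZ = 43.43°

Step 4: From EC = 14, EP = 14, CP = 5, by the inverse law of cosines:
  cos(∠CEP) = (EC² + EP² - CP²) / (2·EC·EP)
  ∠CEP = 20.57°

Step 5: From CE = 14, CP = 5, EP = 14, by the inverse law of cosines:
  cos(∠ECP) = (CE² + CP² - EP²) / (2·CE·CP)
  ∠ECP = 79.71°

Step 6: From RP = 3, RZ = 12, PZ = 14, by the inverse law of cosines:
  cos(∠PRZ) = (RP² + RZ² - PZ²) / (2·RP·RZ)
  ∠PRZ = 126.67°

Step 7: From ZP = 14, ZR = 12, PR = 3, by the inverse law of cosines:
  cos(∠PZR) = (ZP² + ZR² - PR²) / (2·ZP·ZR)
  ∠PZR = 9.9°

Step 8: From CR = 3.58, RY = 4, and ∠CRY = 90°, by the law of cosines:
  CY² = CR² + RY² - 2·CR·RY·cos(90°) = 12.79 + 16 - 0 = 28.79
  CY ≈ 5.37

Step 9: From CP = 5, CR = 3.58, PR = 3, by the inverse law of cosines:
  cos(∠PCR) = (CP² + CR² - PR²) / (2·CP·CR)
  ∠PCR = 36.39°

Step 10: From RC = 3.58, RP = 3, CP = 5, by the inverse law of cosines:
  cos(∠CRP) = (RC² + RP² - CP²) / (2·RC·RP)
  ∠CRP = 98.61°

Step 11: From CR = 3.58, CY = 5.37, RY = 4, by the inverse law of cosines:
  cos(∠RCY) = (CR² + CY² - RY²) / (2·CR·CY)
  ∠RCY = 48.2°

Step 12: From YC = 5.37, YR = 4, CR = 3.58, by the inverse law of cosines:
  cos(∠CYR) = (YC² + YR² - CR²) / (2·YC·YR)
  ∠CYR = 41.8°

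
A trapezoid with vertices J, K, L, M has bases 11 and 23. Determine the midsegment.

The midsegment (median) of a trapezoid connects the midpoints of the non-parallel sides.
Its length is the average of the two bases: (11 + 23) / 2 = 17.

17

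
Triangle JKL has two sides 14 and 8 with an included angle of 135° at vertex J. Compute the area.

Area = (1/2)(14)(8) sin(135°) = (1/2)(14)(8)(sqrt(2)/2) = 28*sqrt(2)

28*sqrt(2)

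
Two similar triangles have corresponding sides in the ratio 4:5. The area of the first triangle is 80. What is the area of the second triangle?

For similar figures, the area ratio equals the square of the side ratio.
Side ratio (the first triangle to the second triangle) = 4:5, so area ratio = 4^2:5^2 = 16:25.
If the area of the first triangle is 80, then the area of the second triangle = 80 * (25/16) = 125.

125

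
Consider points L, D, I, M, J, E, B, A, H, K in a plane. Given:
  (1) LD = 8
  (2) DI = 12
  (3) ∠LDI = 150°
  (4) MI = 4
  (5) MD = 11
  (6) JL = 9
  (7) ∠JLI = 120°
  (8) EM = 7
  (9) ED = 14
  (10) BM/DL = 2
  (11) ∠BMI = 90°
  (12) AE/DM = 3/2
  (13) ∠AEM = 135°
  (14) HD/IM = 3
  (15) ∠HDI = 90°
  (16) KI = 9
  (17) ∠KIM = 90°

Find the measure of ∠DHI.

From the given relations: HD = 3·IM = 3·4 = 12.
Step 1: By the law of cosines on triangle HDI: HI² = 12² + 12² − 2·12·12·cos(90°) = 288, so HI = 12·√2.
Step 2: By the inverse law of cosines on triangle DHI: cos(∠DHI) = (12² + (12·√2)² − 12²) / (2·12·12·√2) = 288/407.29 = 0.7071, so ∠DHI = 45°.

Therefore, the measure of angle ∠DHI = 45°.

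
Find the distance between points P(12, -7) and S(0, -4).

The horizontal distance is |0 - 12| = 12 and the vertical distance is |-4 - -7| = 3.
By the Pythagorean theorem, d = sqrt(12^2 + 3^2) = sqrt(153) = 3*sqrt(17).

3*sqrt(17)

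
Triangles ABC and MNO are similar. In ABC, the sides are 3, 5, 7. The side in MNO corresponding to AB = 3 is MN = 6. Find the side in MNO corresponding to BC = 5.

k = 6/3 = 2. NO = 2 * 5 = 10.

10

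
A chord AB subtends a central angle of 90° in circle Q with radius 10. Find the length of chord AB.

Drop a perpendicular from the center to the chord, bisecting both the chord and the central angle.
Each half-chord = r sin(θ/2) = 10 sin(45°).
The full chord = 2 × 10 × sin(45°) = 10*sqrt(2).

10*sqrt(2)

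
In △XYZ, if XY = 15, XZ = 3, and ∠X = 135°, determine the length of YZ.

When two sides and the included angle are known, the law of cosines gives the third side.
c^2 = a^2 + b^2 - 2ab cos(C) generalizes the Pythagorean theorem to non-right triangles.
Here: YZ^2 = 225 + 9 - 90*(-sqrt(2)/2) = 45*sqrt(2) + 234
YZ = 3*sqrt(5*sqrt(2) + 26)

3*sqrt(5*sqrt(2) + 26)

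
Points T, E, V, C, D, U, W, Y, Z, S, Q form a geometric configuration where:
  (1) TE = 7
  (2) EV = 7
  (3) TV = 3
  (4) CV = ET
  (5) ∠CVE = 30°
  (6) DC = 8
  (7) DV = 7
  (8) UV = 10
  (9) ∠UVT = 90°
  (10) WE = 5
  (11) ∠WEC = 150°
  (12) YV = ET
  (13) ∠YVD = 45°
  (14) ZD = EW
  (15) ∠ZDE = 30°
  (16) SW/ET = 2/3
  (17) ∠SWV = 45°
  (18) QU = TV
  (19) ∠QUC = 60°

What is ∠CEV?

From the given relations: CV = ET = 7.
Step 1: By the law of cosines on triangle EVC: EC² = 7² + 7² − 2·7·7·cos(30°) = 13.13, so EC ≈ 3.62.
Step 2: By the inverse law of cosines on triangle CEV: cos(∠CEV) = (3.62² + 7² − 7²) / (2·3.62·7) = 13.13/50.73 = 0.2588, so ∠CEV = 75°.

Therefore, the measure of angle ∠CEV = 75°.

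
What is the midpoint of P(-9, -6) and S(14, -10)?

M = ((x₁ + x₂)/2, (y₁ + y₂)/2)
= ((-9 + 14)/2, (-6 + -10)/2)
= (5/2, -16/2) = (5/2, -8)

(5/2, -8)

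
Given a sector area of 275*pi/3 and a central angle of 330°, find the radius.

r² = 360 × 275*pi/3 / (π × 330) = 100, so r = 10.

10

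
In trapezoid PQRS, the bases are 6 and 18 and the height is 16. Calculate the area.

Area of a trapezoid = (base1 + base2) * height / 2
Area = (6 + 18) * 16 / 2
Area = 24 * 16 / 2
Area = 384 / 2
Area = 192

192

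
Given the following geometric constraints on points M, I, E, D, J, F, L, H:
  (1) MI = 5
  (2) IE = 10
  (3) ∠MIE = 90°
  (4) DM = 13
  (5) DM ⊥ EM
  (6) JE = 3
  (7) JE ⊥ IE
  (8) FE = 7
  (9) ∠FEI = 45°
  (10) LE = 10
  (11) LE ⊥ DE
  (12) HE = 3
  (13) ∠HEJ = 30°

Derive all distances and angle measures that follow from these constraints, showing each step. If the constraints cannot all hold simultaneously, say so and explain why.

The constraints are consistent.

Step 1: From MI = 5, IE = 10, and ∠MIE = 90°, by the law of cosines:
  ME² = MI² + IE² - 2·MI·IE·cos(90°) = 25 + 100 - 0 = 125
  ME = 5·√5

Step 2: From IE = 10, EJ = 3, and ∠IEJ = 90°, by the law of cosines:
  IJ² = IE² + EJ² - 2·IE·EJ·cos(90°) = 100 + 9 - 0 = 109
  IJ = √109

Step 3: From IE = 10, EF = 7, and ∠IEF = 45°, by the law of cosines:
  IF² = IE² + EF² - 2·IE·EF·cos(45°) = 100 + 49 - 98.99 = 50.01
  IF ≈ 7.07

Step 4: From JE = 3, EH = 3, and ∠JEH = 30°, by the law of cosines:
  JH² = JE² + EH² - 2·JE·EH·cos(30°) = 9 + 9 - 15.59 = 2.412
  JH ≈ 1.55

Step 5: From EM = 5·√5, MD = 13, and ∠EMD = 90°, by the law of cosines:
  ED² = EM² + MD² - 2·EM·MD·cos(90°) = 125 + 169 - 0 = 294
  ED = 7·√6

Step 6: From ME = 5·√5, MI = 5, EI = 10, by the inverse law of cosines:
  cos(∠EMI) = (ME² + MI² - EI²) / (2·ME·MI)
  ∠EMI = 63.43°

Step 7: From IE = 10, IF = 7.07, EF = 7, by the inverse law of cosines:
  cos(∠EIF) = (IE² + IF² - EF²) / (2·IE·IF)
  ∠EIF = 44.42°

Step 8: From IE = 10, IJ = √109, EJ = 3, by the inverse law of cosines:
  cos(∠EIJ) = (IE² + IJ² - EJ²) / (2·IE·IJ)
  ∠EIJ = 16.7°

Step 9: From EI = 10, EM = 5·√5, IM = 5, by the inverse law of cosines:
  cos(∠IEM) = (EI² + EM² - IM²) / (2·EI·EM)
  ∠IEM = 26.57°

Step 10: From JE = 3, JH = 1.55, EH = 3, by the inverse law of cosines:
  cos(∠EJH) = (JE² + JH² - EH²) / (2·JE·JH)
  ∠EJH = 75°

Step 11: From JE = 3, JI = √109, EI = 10, by the inverse law of cosines:
  cos(∠EJI) = (JE² + JI² - EI²) / (2·JE·JI)
  ∠EJI = 73.3°

Step 12: From FE = 7, FI = 7.07, EI = 10, by the inverse law of cosines:
  cos(∠EFI) = (FE² + FI² - EI²) / (2·FE·FI)
  ∠EFI = 90.58°

Step 13: From HE = 3, HJ = 1.55, EJ = 3, by the inverse law of cosines:
  cos(∠EHJ) = (HE² + HJ² - EJ²) / (2·HE·HJ)
  ∠EHJ = 75°

Step 14: From DE = 7·√6, EL = 10, and ∠DEL = 90°, by the law of cosines:
  DL² = DE² + EL² - 2·DE·EL·cos(90°) = 294 + 100 - 0 = 394
  DL ≈ 19.85

Step 15: From ED = 7·√6, EM = 5·√5, DM = 13, by the inverse law of cosines:
  cos(∠DEM) = (ED² + EM² - DM²) / (2·ED·EM)
  ∠DEM = 49.3°

Step 16: From DE = 7·√6, DM = 13, EM = 5·√5, by the inverse law of cosines:
  cos(∠EDM) = (DE² + DM² - EM²) / (2·DE·DM)
  ∠EDM = 40.7°

Step 17: From DE = 7·√6, DL = 19.85, EL = 10, by the inverse law of cosines:
  cos(∠EDL) = (DE² + DL² - EL²) / (2·DE·DL)
  ∠EDL = 30.25°

Step 18: From LD = 19.85, LE = 10, DE = 7·√6, by the inverse law of cosines:
  cos(∠DLE) = (LD² + LE² - DE²) / (2·LD·LE)
  ∠DLE = 59.75°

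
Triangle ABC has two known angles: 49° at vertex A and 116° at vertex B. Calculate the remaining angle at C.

Let angle C = x. Then 49 + 116 + x = 180.
x = 180 - 165 = 15 degrees.

15 degrees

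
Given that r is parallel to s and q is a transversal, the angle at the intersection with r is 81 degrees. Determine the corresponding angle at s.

Corresponding angles formed by parallel lines and a transversal are equal.
The given angle is 81 degrees.
The corresponding angle = 81 degrees.

81 degrees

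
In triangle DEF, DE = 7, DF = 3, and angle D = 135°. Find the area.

Area = (1/2) * DE * DF * sin(D)
Area = (1/2) * 7 * 3 * sin(135°)
Area = (1/2) * 7 * 3 * sqrt(2)/2
Area = 21*sqrt(2)/4

21*sqrt(2)/4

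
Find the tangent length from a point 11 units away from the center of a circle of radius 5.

Let T be the point of tangency. Then OT ⊥ PT (radius ⊥ tangent).
In right triangle OTP: OP² = OT² + PT²
11² = 5² + PT²
PT² = 96, PT = 4*sqrt(6)

4*sqrt(6)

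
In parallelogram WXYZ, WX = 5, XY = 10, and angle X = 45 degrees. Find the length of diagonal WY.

The diagonal of a parallelogram can be found by treating two adjacent sides and the diagonal as a triangle.
Applying the law of cosines with sides 5, 10 and included angle 45°:
d^2 = 25 + 100 - 100*cos(45°) = 125 - 50*sqrt(2)
d = 5*sqrt(5 - 2*sqrt(2))

5*sqrt(5 - 2*sqrt(2))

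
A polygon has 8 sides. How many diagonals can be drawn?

Each of the 8 vertices connects to 5 non-adjacent vertices via diagonals.
Total connections = 8 × 5 = 40, but each diagonal is counted twice.
Number of diagonals = 40 / 2 = 20.

20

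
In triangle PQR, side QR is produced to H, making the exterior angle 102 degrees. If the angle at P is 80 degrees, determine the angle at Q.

By the exterior angle theorem: exterior angle = sum of remote interior angles.
102 = 80 + angle Q
angle Q = 102 - 80 = 22 degrees

22 degrees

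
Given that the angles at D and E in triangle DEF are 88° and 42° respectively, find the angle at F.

angle F = 180 - 88 - 42 = 50 degrees.

50 degrees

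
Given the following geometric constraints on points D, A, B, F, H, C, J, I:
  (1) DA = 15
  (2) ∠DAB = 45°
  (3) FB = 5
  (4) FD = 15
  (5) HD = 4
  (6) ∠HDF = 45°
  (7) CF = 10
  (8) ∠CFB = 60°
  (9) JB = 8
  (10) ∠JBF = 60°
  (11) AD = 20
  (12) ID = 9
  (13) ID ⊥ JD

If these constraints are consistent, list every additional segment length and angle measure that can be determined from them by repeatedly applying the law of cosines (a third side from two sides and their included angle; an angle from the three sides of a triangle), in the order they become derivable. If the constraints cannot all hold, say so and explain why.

These constraints are not satisfiable: (1) DA = 15 and (11) AD = 20 assign two different lengths to the same segment. No planar figure meets all of them, so nothing further can be derived.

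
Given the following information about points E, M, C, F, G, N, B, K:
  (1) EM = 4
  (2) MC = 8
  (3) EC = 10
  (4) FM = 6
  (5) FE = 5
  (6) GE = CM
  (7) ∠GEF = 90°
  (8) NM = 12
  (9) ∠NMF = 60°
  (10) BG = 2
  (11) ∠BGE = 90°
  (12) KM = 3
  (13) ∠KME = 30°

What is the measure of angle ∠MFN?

Step 1: By the law of cosines on triangle FMN: FN² = 6² + 12² − 2·6·12·cos(60°) = 108, so FN = 6·√3.
Step 2: By the inverse law of cosines on triangle MFN: cos(∠MFN) = (6² + (6·√3)² − 12²) / (2·6·6·√3) = 0/124.71 = 0, so ∠MFN = 90°.

Therefore, the measure of angle ∠MFN = 90°.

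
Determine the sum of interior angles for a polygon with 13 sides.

The sum of interior angles of an n-sided polygon is (n - 2) * 180.
For n = 13: (13 - 2) * 180 = 11 * 180 = 1980 degrees.

1980 degrees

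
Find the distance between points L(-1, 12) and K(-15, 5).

The horizontal distance is |-15 - -1| = 14 and the vertical distance is |5 - 12| = 7.
By the Pythagorean theorem, d = sqrt(14^2 + 7^2) = sqrt(245) = 7*sqrt(5).

7*sqrt(5)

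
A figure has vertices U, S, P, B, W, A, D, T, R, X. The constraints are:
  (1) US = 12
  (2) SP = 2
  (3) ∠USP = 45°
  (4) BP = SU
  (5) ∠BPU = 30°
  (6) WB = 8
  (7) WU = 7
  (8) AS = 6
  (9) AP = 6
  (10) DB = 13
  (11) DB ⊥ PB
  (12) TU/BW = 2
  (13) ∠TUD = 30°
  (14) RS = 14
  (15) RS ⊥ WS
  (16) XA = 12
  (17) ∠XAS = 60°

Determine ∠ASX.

Step 1: By the law of cosines on triangle SAX: SX² = 6² + 12² − 2·6·12·cos(60°) = 108, so SX = 6·√3.
Step 2: By the inverse law of cosines on triangle ASX: cos(∠ASX) = (6² + (6·√3)² − 12²) / (2·6·6·√3) = 0/124.71 = 0, so ∠ASX = 90°.

Therefore, the measure of angle ∠ASX = 90°.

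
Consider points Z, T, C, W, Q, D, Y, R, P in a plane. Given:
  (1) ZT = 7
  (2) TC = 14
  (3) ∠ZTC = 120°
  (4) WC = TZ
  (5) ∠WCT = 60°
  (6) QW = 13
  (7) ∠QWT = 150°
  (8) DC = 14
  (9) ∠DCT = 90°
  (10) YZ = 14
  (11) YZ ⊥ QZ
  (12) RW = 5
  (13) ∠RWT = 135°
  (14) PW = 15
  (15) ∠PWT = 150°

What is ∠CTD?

Step 1: By the law of cosines on triangle TCD: TD² = 14² + 14² − 2·14·14·cos(90°) = 392, so TD = 14·√2.
Step 2: By the inverse law of cosines on triangle CTD: cos(∠CTD) = (14² + (14·√2)² − 14²) / (2·14·14·√2) = 392/554.37 = 0.7071, so ∠CTD = 45°.

Therefore, the measure of angle ∠CTD = 45°.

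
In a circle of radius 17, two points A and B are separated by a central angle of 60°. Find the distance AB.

Chord = 2(17) sin(30°) = 17

17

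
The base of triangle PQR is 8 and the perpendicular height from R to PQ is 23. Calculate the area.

Area = (1/2)(8)(23) = 92

92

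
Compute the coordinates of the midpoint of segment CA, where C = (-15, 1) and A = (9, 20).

M = ((x₁ + x₂)/2, (y₁ + y₂)/2)
= ((-15 + 9)/2, (1 + 20)/2)
= (-6/2, 21/2) = (-3, 21/2)

(-3, 21/2)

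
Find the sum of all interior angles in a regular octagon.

The sum of interior angles of an n-sided polygon is (n - 2) * 180.
For n = 8: (8 - 2) * 180 = 6 * 180 = 1080 degrees.

1080 degrees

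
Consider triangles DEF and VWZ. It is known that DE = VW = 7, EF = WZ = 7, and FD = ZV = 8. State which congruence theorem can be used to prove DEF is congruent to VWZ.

Consider the given information: DE = VW = 7, EF = WZ = 7, and FD = ZV = 8
This is not ASA or AAS: ASA requires two angles and the side between them. AAS requires two angles and a non-included side.
The correct criterion is SSS. All three pairs of corresponding sides are equal (Side-Side-Side).

SSS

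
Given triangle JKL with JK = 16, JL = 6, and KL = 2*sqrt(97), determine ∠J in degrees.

When all three sides of a triangle are known, the law of cosines can be rearranged to find any angle.
cos(C) = (a² + b² - c²) / (2ab) gives cos(J) = -1/2.
Taking the inverse cosine: J = 120°.

120°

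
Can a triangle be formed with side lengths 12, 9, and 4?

Yes.
The triangle inequality requires that the sum of any two sides exceeds the third.
Here 4 + 9 = 13 > 12, so the condition is met.

Yes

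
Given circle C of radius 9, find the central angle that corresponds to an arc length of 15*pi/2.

θ = 360 × 15*pi/2 / (2π × 9) = 150° (rearranging arc length formula).

150°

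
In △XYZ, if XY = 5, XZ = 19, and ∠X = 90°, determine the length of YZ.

By the law of cosines: YZ^2 = XY^2 + XZ^2 - 2*XY*XZ*cos(X)
YZ^2 = 5^2 + 19^2 - 2*5*19*cos(90°)
YZ^2 = 25 + 361 - 190*(0)
YZ^2 = 386
YZ = sqrt(386)

sqrt(386)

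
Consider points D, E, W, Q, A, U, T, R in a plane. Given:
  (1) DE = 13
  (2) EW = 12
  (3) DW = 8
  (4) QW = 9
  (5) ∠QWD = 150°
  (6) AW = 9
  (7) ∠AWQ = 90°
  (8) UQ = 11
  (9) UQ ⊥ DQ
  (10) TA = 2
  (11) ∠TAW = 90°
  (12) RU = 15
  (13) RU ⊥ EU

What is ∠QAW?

Step 1: By the law of cosines on triangle AWQ: AQ² = 9² + 9² − 2·9·9·cos(90°) = 162, so AQ = 9·√2.
Step 2: By the inverse law of cosines on triangle QAW: cos(∠QAW) = ((9·√2)² + 9² − 9²) / (2·9·√2·9) = 162/229.1 = 0.7071, so ∠QAW = 45°.

Therefore, the measure of angle ∠QAW = 45°.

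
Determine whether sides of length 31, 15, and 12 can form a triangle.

Check the triangle inequality: 15 + 12 = 27 ≤ 31.
Since the sum of two sides does not exceed the third, no triangle can be formed.

No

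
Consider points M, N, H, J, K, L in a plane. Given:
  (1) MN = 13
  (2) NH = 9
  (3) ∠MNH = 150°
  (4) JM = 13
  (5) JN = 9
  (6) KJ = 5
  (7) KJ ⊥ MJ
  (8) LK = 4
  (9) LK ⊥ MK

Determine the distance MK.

Step 1: By the law of cosines on triangle MJK: MK² = 13² + 5² − 2·13·5·cos(90°) = 194, so MK = √194.

Therefore, the length of MK = √194.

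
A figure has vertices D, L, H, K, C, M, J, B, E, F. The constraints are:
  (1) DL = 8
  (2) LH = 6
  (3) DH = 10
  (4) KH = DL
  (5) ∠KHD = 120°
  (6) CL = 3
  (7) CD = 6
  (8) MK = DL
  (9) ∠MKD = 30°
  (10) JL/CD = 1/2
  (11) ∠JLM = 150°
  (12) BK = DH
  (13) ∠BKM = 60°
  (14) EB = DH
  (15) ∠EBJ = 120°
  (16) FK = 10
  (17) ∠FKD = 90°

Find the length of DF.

From the given relations: KH = DL = 8.
Step 1: By the law of cosines on triangle DHK: DK² = 10² + 8² − 2·10·8·cos(120°) = 244, so DK = 2·√61.
Step 2: By the law of cosines on triangle DKF: DF² = (2·√61)² + 10² − 2·2·√61·10·cos(90°) = 344, so DF = 2·√86.

Therefore, the length of DF = 2·√86.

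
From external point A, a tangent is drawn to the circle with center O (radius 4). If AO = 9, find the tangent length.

The tangent, radius, and line from the external point to the center form a right triangle.
The right angle is where the tangent meets the radius.
By the Pythagorean theorem: tangent² + 4² = 9²
tangent² = 81 - 16 = 65
tangent = sqrt(65)

sqrt(65)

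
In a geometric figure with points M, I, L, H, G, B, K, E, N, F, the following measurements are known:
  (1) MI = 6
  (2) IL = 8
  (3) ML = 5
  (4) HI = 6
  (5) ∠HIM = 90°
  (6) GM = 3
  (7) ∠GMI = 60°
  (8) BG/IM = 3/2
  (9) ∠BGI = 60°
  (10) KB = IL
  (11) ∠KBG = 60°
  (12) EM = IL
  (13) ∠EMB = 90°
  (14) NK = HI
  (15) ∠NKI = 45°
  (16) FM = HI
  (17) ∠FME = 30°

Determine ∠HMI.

Step 1: By the law of cosines on triangle MIH: MH² = 6² + 6² − 2·6·6·cos(90°) = 72, so MH = 6·√2.
Step 2: By the inverse law of cosines on triangle HMI: cos(∠HMI) = ((6·√2)² + 6² − 6²) / (2·6·√2·6) = 72/101.82 = 0.7071, so ∠HMI = 45°.

Therefore, the measure of angle ∠HMI = 45°.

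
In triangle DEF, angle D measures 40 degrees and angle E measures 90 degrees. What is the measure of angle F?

By the triangle angle sum property, the three interior angles of any triangle add up to 180°.
We know angle D = 40° and angle E = 90°, so their sum is 130°.
Therefore angle F = 180° - 130° = 50°.

50 degrees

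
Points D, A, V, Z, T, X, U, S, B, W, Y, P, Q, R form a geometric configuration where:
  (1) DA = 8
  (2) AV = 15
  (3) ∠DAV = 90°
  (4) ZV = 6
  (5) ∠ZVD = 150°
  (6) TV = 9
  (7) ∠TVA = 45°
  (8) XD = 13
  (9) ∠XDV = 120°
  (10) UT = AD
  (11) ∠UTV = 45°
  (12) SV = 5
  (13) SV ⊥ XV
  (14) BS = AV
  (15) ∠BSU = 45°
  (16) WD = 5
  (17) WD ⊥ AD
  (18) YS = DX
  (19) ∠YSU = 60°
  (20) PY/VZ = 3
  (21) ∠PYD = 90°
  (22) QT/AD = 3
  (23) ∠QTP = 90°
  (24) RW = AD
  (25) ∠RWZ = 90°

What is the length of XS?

Step 1: By the law of cosines on triangle DAV: DV² = 8² + 15² − 2·8·15·cos(90°) = 289, so DV = 17.
Step 2: By the law of cosines on triangle XDV: XV² = 13² + 17² − 2·13·17·cos(120°) = 679, so XV ≈ 26.06.
Step 3: By the law of cosines on triangle XVS: XS² = 26.06² + 5² − 2·26.06·5·cos(90°) = 704, so XS = 8·√11.

Therefore, the length of XS = 8·√11.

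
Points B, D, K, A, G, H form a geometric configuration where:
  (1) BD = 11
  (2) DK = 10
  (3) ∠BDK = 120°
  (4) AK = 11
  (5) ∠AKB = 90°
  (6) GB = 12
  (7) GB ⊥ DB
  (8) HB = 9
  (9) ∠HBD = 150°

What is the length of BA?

Step 1: By the law of cosines on triangle BDK: BK² = 11² + 10² − 2·11·10·cos(120°) = 331, so BK ≈ 18.19.
Step 2: By the law of cosines on triangle BKA: BA² = 18.19² + 11² − 2·18.19·11·cos(90°) = 452, so BA = 2·√113.

Therefore, the length of BA = 2·√113.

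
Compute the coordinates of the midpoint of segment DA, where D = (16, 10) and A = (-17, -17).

The midpoint is the average of the coordinates:
x: (16 + -17)/2 = -1/2
y: (10 + -17)/2 = -7/2
Midpoint = (-1/2, -7/2)

(-1/2, -7/2)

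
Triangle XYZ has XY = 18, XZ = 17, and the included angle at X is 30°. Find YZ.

When two sides and the included angle are known, the law of cosines gives the third side.
c^2 = a^2 + b^2 - 2ab cos(C) generalizes the Pythagorean theorem to non-right triangles.
Here: YZ^2 = 324 + 289 - 612*(sqrt(3)/2) = 613 - 306*sqrt(3)
YZ = sqrt(613 - 306*sqrt(3))

sqrt(613 - 306*sqrt(3))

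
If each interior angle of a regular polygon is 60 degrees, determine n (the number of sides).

The exterior angle is the supplement of the interior angle: 180 - 60 = 120 degrees.
Since the exterior angles of any convex polygon sum to 360 degrees, the number of sides is 360 / 120 = 3.

3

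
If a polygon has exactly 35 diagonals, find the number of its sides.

Using d = n(n - 3)/2, we solve 35 = n(n - 3)/2.
So n(n - 3) = 70.
Testing n = 10: 10 * 7 = 70 = 70. Correct.
The polygon has 10 sides.

10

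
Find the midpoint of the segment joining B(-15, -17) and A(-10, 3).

The midpoint is the point halfway along the segment.
Move half the horizontal distance: -15 + (-10 - -15)/2 = -15 + 5/2 = -25/2
Move half the vertical distance: -17 + (3 - -17)/2 = -17 + 20/2 = -7
Midpoint = (-25/2, -7)

(-25/2, -7)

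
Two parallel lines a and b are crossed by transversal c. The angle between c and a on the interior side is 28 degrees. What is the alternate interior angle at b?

Alternate interior angles are equal: 28 degrees.

28 degrees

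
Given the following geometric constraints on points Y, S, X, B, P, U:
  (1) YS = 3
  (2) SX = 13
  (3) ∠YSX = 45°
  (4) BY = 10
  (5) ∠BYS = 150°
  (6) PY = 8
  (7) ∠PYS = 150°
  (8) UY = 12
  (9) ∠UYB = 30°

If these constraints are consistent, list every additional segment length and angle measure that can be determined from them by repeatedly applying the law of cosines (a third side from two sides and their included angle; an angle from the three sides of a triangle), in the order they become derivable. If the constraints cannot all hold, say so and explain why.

The constraints are consistent. Derivable facts, in order:
After 1 step:
- BU ≈ 6.01
- SB ≈ 12.69
- SP ≈ 10.7
- YX ≈ 11.08
After 2 steps:
- ∠BSY = 23.21°
- ∠BUY = 56.26°
- ∠PSY = 21.94°
- ∠SBY = 6.79°
- ∠SPY = 8.06°
- ∠SXY = 11.03°
- ∠SYX = 123.97°
- ∠UBY = 93.74°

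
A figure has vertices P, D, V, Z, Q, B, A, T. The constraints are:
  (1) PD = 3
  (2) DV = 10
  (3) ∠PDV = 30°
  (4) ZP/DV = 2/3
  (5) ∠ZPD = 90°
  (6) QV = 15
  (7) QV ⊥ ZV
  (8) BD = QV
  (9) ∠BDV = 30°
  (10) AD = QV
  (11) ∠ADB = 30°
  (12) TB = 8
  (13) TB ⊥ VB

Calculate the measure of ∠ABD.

From the given relations: BD = QV = 15; AD = QV = 15.
Step 1: By the law of cosines on triangle BDA: BA² = 15² + 15² − 2·15·15·cos(30°) = 60.29, so BA ≈ 7.76.
Step 2: By the inverse law of cosines on triangle ABD: cos(∠ABD) = (7.76² + 15² − 15²) / (2·7.76·15) = 60.29/232.94 = 0.2588, so ∠ABD = 75°.

Therefore, the measure of angle ∠ABD = 75°.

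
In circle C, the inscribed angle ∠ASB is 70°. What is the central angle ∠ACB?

Central angle = 2 × 70° = 140° (inscribed angle theorem).

140°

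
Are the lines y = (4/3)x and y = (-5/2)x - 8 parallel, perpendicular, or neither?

Slope of line 1: m1 = 4/3
Slope of line 2: m2 = -5/2
m1 != m2 (4/3 != -5/2), so not parallel.
m1 * m2 = (4/3) * (-5/2) = -10/3 != -1, so not perpendicular.
The lines are neither parallel nor perpendicular.

Neither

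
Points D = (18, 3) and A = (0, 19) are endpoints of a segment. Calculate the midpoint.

The midpoint is the point halfway along the segment.
Move half the horizontal distance: 18 + (0 - 18)/2 = 18 + -18/2 = 9
Move half the vertical distance: 3 + (19 - 3)/2 = 3 + 16/2 = 11
Midpoint = (9, 11)

(9, 11)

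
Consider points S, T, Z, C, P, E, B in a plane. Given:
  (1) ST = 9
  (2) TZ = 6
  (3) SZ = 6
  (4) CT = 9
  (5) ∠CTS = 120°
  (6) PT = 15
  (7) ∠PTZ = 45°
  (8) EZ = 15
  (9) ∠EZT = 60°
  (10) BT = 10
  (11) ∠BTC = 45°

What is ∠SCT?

Step 1: By the law of cosines on triangle CTS: CS² = 9² + 9² − 2·9·9·cos(120°) = 243, so CS = 9·√3.
Step 2: By the inverse law of cosines on triangle SCT: cos(∠SCT) = ((9·√3)² + 9² − 9²) / (2·9·√3·9) = 243/280.59 = 0.866, so ∠SCT = 30°.

Therefore, the measure of angle ∠SCT = 30°.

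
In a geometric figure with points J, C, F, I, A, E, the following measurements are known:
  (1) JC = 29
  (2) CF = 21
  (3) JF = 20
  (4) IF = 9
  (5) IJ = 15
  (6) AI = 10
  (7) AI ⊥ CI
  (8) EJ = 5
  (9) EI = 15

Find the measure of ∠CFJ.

Step 1: By the inverse law of cosines on triangle CFJ: cos(∠CFJ) = (21² + 20² − 29²) / (2·21·20) = 0/840 = 0, so ∠CFJ = 90°.

Therefore, the measure of angle ∠CFJ = 90°.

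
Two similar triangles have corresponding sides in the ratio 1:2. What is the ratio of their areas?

Area ratio = (side ratio)^2 = (1/2)^2 = 1:4.

1:4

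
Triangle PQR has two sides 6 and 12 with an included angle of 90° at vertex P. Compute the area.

Area = (1/2) * PQ * PR * sin(P)
Area = (1/2) * 6 * 12 * sin(90°)
Area = (1/2) * 6 * 12 * 1
Area = 36

36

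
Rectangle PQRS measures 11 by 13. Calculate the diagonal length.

d = sqrt(11^2 + 13^2) = sqrt(290)

sqrt(290)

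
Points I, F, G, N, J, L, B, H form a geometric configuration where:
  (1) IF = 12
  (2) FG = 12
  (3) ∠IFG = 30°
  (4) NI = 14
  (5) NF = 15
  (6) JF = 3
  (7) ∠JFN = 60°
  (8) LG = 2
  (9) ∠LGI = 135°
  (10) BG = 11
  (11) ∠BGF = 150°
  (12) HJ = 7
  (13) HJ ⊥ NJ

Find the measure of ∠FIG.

Step 1: By the law of cosines on triangle IFG: IG² = 12² + 12² − 2·12·12·cos(30°) = 38.58, so IG ≈ 6.21.
Step 2: By the inverse law of cosines on triangle FIG: cos(∠FIG) = (12² + 6.21² − 12²) / (2·12·6.21) = 38.58/149.08 = 0.2588, so ∠FIG = 75°.

Therefore, the measure of angle ∠FIG = 75°.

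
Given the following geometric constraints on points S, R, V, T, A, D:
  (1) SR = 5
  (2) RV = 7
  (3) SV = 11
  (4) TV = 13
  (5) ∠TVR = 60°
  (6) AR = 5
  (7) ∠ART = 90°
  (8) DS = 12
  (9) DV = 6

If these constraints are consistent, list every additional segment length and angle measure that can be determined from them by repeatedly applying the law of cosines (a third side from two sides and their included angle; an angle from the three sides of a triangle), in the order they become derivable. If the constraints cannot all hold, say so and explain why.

The constraints are consistent. Derivable facts, in order:
After 1 step:
- RT = √127
- ∠DSV = 29.84°
- ∠DVS = 84.35°
- ∠RSV = 28.14°
- ∠RVS = 19.69°
- ∠SDV = 65.81°
- ∠SRV = 132.18°
After 2 steps:
- TA = 2·√38
- ∠RTV = 32.54°
- ∠TRV = 87.46°
After 3 steps:
- ∠ATR = 23.93°
- ∠RAT = 66.07°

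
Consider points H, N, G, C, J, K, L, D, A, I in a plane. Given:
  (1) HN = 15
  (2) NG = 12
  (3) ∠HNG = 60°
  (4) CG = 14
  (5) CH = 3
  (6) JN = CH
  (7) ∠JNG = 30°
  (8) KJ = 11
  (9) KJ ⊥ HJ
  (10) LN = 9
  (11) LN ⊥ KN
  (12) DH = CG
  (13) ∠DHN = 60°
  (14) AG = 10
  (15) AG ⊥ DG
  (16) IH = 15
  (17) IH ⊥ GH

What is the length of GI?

Step 1: By the law of cosines on triangle GNH: GH² = 12² + 15² − 2·12·15·cos(60°) = 189, so GH = 3·√21.
Step 2: By the law of cosines on triangle GHI: GI² = (3·√21)² + 15² − 2·3·√21·15·cos(90°) = 414, so GI = 3·√46.

Therefore, the length of GI = 3·√46.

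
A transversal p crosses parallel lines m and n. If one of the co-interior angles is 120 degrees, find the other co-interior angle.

Co-interior (same-side interior) angles are between the parallel lines on the same side of the transversal.
Unlike corresponding or alternate interior angles, they are supplementary rather than equal.
So the angle = 180 - 120 = 60 degrees.

60 degrees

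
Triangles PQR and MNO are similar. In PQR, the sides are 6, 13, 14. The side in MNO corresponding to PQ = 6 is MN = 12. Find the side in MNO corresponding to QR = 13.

Similar triangles have proportional sides. Setting up the proportion:
MN / PQ = NO / QR
12 / 6 = NO / 13
NO = 13 * 12 / 6 = 26.

26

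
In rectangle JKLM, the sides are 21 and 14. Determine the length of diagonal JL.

d = sqrt(21^2 + 14^2) = sqrt(637) = 7*sqrt(13)

7*sqrt(13)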